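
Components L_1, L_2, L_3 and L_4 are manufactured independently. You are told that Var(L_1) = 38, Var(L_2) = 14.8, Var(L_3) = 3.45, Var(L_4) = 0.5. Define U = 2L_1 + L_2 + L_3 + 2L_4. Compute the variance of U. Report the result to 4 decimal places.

172.2500

By independence, Var(U) = (2)²Var(L_1) + (1)²Var(L_2) + (1)²Var(L_3) + (2)²Var(L_4)
= (2)²·38 + (1)²·14.8 + (1)²·3.45 + (2)²·0.5 = 172.25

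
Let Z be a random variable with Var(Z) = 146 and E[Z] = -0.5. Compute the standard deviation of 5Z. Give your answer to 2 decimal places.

60.42

Var(5Z) = (5)²·146 = 3650
SD(5Z) = √3650 ≈ 60.42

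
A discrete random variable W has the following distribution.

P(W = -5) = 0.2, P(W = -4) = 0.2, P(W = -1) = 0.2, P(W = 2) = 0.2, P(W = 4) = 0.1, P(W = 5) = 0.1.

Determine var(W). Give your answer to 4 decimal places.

E[W] = (-5)(0.2) + (-4)(0.2) + (-1)(0.2) + (2)(0.2) + (4)(0.1) + (5)(0.1) = -0.7
E[W²] = (-5)²(0.2) + (-4)²(0.2) + (-1)²(0.2) + (2)²(0.2) + (4)²(0.1) + (5)²(0.1) = 13.3
var(W) = E[W²] − (E[W])² = 13.3 − (-0.7)² = 12.81

12.8100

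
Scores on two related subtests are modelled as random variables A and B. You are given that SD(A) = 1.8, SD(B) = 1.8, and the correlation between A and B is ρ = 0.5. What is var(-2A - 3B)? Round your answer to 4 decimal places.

var(A) = (1.8)² = 3.24;  var(B) = (1.8)² = 3.24
Cov(A,B) = ρ·SD(A)·SD(B) = 0.5·1.8·1.8 = 1.62
var(-2A - 3B) = (-2)²·var(A) + (-3)²·var(B) + 2·(-2)·(-3)·Cov(A,B)
= 4·3.24 + 9·3.24 + 12·1.62 = 61.56

61.5600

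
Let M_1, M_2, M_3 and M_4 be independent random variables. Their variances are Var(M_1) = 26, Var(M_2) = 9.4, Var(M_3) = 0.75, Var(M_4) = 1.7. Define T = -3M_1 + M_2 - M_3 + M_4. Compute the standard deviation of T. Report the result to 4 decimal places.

By independence, Var(T) = (-3)²Var(M_1) + (1)²Var(M_2) + (-1)²Var(M_3) + (1)²Var(M_4)
= (-3)²·26 + (1)²·9.4 + (-1)²·0.75 + (1)²·1.7 = 245.85
σ(T) = √245.85 ≈ 15.6796

15.6796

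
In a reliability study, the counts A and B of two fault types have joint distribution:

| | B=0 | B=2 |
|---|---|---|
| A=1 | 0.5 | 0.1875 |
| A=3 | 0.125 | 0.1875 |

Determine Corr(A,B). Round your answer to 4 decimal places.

0.3133

E[A] = 1.625,  E[B] = 0.75
E[AB] = 1.5
Cov(A,B) = E[AB] − E[A]E[B] = 1.5 − (1.625)(0.75) = 0.28125
var(A) = 0.859375,  var(B) = 0.9375
ρ = 0.28125 / √(0.859375·0.9375) ≈ 0.3133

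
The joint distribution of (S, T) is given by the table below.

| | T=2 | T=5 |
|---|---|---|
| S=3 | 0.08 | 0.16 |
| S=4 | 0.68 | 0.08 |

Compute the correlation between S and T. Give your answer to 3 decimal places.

E[S] = 3.76,  E[T] = 2.72
E[ST] = 9.92
Cov(S,T) = E[ST] − E[S]E[T] = 9.92 − (3.76)(2.72) = -0.3072
Var(S) = 0.1824,  Var(T) = 1.6416
ρ = -0.3072 / √(0.1824·1.6416) ≈ -0.561

-0.561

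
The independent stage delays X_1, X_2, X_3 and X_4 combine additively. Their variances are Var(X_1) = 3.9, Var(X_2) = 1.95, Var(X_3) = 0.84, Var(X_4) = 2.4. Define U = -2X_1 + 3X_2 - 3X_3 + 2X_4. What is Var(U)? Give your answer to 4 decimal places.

50.3100

By independence, Var(U) = (-2)²Var(X_1) + (3)²Var(X_2) + (-3)²Var(X_3) + (2)²Var(X_4)
= (-2)²·3.9 + (3)²·1.95 + (-3)²·0.84 + (2)²·2.4 = 50.31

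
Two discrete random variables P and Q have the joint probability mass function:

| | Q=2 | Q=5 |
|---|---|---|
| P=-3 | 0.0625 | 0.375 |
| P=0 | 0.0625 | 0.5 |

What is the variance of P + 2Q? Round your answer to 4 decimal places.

E[P] = -1.3125,  E[Q] = 4.625,  E[PQ] = -6
Var(P) = 3.9375 − (-1.3125)² = 2.21484375;  Var(Q) = 22.375 − (4.625)² = 0.984375
cov(P,Q) = -6 − (-1.3125)(4.625) = 0.0703125
Var(P + 2Q) = (1)²·2.21484375 + (2)²·0.984375 + 2·(1)·(2)·0.0703125 = 6.43359375

6.4336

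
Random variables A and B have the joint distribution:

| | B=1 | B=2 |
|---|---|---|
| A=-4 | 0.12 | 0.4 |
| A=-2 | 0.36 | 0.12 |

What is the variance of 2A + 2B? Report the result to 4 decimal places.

2.9184

E[A] = -3.04,  E[B] = 1.52,  E[AB] = -4.88
Var(A) = 10.24 − (-3.04)² = 0.9984;  Var(B) = 2.56 − (1.52)² = 0.2496
Cov(A,B) = -4.88 − (-3.04)(1.52) = -0.2592
Var(2A + 2B) = (2)²·0.9984 + (2)²·0.2496 + 2·(2)·(2)·-0.2592 = 2.9184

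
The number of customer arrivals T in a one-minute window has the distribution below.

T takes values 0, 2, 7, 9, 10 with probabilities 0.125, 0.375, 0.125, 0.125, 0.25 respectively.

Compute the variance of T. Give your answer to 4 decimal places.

E[T] = (0)(0.125) + (2)(0.375) + (7)(0.125) + (9)(0.125) + (10)(0.25) = 5.25
E[T²] = (0)²(0.125) + (2)²(0.375) + (7)²(0.125) + (9)²(0.125) + (10)²(0.25) = 42.75
V(T) = E[T²] − (E[T])² = 42.75 − (5.25)² = 15.1875

15.1875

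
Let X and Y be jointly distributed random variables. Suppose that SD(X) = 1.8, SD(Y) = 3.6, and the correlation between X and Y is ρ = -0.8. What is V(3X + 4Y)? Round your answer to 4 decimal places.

112.1040

V(X) = (1.8)² = 3.24;  V(Y) = (3.6)² = 12.96
Cov(X,Y) = ρ·SD(X)·SD(Y) = -0.8·1.8·3.6 = -5.184
V(3X + 4Y) = (3)²·V(X) + (4)²·V(Y) + 2·(3)·(4)·Cov(X,Y)
= 9·3.24 + 16·12.96 + 24·-5.184 = 112.104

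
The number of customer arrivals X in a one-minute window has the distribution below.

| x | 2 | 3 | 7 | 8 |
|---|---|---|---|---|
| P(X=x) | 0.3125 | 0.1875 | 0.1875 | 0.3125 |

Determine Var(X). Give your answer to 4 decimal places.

7.1250

E[X] = (2)(0.3125) + (3)(0.1875) + (7)(0.1875) + (8)(0.3125) = 5
E[X²] = (2)²(0.3125) + (3)²(0.1875) + (7)²(0.1875) + (8)²(0.3125) = 32.125
Var(X) = E[X²] − (E[X])² = 32.125 − (5)² = 7.125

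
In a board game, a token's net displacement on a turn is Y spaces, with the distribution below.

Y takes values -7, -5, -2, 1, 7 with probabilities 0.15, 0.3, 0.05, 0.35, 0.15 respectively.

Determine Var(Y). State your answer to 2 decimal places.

E[Y] = (-7)(0.15) + (-5)(0.3) + (-2)(0.05) + (1)(0.35) + (7)(0.15) = -1.25
E[Y²] = (-7)²(0.15) + (-5)²(0.3) + (-2)²(0.05) + (1)²(0.35) + (7)²(0.15) = 22.75
Var(Y) = E[Y²] − (E[Y])² = 22.75 − (-1.25)² = 21.1875

21.19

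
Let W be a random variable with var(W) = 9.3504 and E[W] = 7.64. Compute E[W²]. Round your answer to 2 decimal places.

E[W²] = var(W) + (E[W])² = 9.3504 + (7.64)² = 67.72

67.72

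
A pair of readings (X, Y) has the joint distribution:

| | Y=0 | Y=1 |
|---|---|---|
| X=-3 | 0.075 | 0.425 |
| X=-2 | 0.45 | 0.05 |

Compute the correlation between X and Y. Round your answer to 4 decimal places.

-0.7509

E[X] = -2.5,  E[Y] = 0.475
E[XY] = -1.375
Cov(X,Y) = E[XY] − E[X]E[Y] = -1.375 − (-2.5)(0.475) = -0.1875
V(X) = 0.25,  V(Y) = 0.249375
ρ = -0.1875 / √(0.25·0.249375) ≈ -0.7509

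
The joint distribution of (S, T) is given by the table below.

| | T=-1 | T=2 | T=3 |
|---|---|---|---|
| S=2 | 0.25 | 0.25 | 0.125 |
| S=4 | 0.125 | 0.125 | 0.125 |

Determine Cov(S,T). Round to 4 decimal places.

0.1563

E[S] = 2.75,  E[T] = 1.125
E[ST] = 3.25
Cov(S,T) = E[ST] − E[S]E[T] = 3.25 − (2.75)(1.125) = 0.15625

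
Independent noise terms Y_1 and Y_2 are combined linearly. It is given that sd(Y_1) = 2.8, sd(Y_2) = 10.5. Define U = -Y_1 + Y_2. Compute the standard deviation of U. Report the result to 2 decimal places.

var(Y_1) = 7.84, var(Y_2) = 110.25
By independence, var(U) = (-1)²var(Y_1) + (1)²var(Y_2)
= (-1)²·7.84 + (1)²·110.25 = 118.09
sd(U) = √118.09 ≈ 10.87

10.87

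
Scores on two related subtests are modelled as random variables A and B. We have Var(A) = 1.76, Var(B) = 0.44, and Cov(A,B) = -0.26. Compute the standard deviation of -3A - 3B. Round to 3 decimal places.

Var(-3A - 3B) = (-3)²·Var(A) + (-3)²·Var(B) + 2·(-3)·(-3)·Cov(A,B)
= 9·1.76 + 9·0.44 + 18·-0.26 = 15.12
SD(-3A - 3B) = √15.12 ≈ 3.888

3.888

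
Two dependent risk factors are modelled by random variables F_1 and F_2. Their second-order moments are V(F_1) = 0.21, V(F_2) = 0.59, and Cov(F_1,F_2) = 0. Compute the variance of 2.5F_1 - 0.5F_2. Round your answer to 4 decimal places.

1.4600

V(2.5F_1 - 0.5F_2) = (2.5)²·V(F_1) + (-0.5)²·V(F_2) + 2·(2.5)·(-0.5)·Cov(F_1,F_2)
= 6.25·0.21 + 0.25·0.59 + -2.5·0 = 1.46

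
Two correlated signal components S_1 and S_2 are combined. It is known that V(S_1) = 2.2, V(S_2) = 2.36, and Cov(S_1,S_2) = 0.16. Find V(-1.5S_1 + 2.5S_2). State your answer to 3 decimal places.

V(-1.5S_1 + 2.5S_2) = (-1.5)²·V(S_1) + (2.5)²·V(S_2) + 2·(-1.5)·(2.5)·Cov(S_1,S_2)
= 2.25·2.2 + 6.25·2.36 + -7.5·0.16 = 18.5

18.500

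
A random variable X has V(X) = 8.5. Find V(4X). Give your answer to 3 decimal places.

136.000

V(4X) = (4)²·V(X) = 16·8.5 = 136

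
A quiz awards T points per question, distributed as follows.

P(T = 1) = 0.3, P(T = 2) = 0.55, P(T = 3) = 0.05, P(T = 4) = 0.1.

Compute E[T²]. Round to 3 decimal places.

4.550

E[T²] = (1)²(0.3) + (2)²(0.55) + (3)²(0.05) + (4)²(0.1) = 4.55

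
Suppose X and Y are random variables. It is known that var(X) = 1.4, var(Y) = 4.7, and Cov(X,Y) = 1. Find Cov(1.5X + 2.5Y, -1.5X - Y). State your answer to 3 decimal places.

Cov(1.5X + 2.5Y, -1.5X - Y) = (1.5)(-1.5)var(X) + (2.5)(-1)var(Y) + [(1.5)(-1) + (2.5)(-1.5)]Cov(X,Y)
= -2.25·1.4 + -2.5·4.7 + -5.25·1 = -20.15

-20.150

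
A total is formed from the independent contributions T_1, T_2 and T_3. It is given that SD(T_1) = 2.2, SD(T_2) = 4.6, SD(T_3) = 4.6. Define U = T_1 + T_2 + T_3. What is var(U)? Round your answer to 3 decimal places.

var(T_1) = 4.84, var(T_2) = 21.16, var(T_3) = 21.16
By independence, var(U) = (1)²var(T_1) + (1)²var(T_2) + (1)²var(T_3)
= (1)²·4.84 + (1)²·21.16 + (1)²·21.16 = 47.16

47.160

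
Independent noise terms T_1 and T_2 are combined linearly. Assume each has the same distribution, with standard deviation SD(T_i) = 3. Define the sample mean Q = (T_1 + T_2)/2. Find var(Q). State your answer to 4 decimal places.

var(T_i) = (3)² = 9
By independence, var(Q) = (0.5)²var(T_1) + (0.5)²var(T_2)
= (0.5)²·9 + (0.5)²·9 = 4.5

4.5000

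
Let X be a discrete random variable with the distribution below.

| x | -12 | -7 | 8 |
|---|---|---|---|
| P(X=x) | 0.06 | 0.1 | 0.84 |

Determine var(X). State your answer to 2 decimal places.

39.21

E[X] = (-12)(0.06) + (-7)(0.1) + (8)(0.84) = 5.3
E[X²] = (-12)²(0.06) + (-7)²(0.1) + (8)²(0.84) = 67.3
var(X) = E[X²] − (E[X])² = 67.3 − (5.3)² = 39.21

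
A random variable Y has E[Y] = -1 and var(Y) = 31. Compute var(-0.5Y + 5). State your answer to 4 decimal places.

var(-0.5Y + 5) = (-0.5)²·var(Y) = 0.25·31 = 7.75

7.7500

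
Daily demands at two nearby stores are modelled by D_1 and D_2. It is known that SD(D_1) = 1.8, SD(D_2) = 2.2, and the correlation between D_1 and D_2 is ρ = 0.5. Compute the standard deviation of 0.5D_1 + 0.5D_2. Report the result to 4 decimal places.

V(D_1) = (1.8)² = 3.24;  V(D_2) = (2.2)² = 4.84
Cov(D_1,D_2) = ρ·SD(D_1)·SD(D_2) = 0.5·1.8·2.2 = 1.98
V(0.5D_1 + 0.5D_2) = (0.5)²·V(D_1) + (0.5)²·V(D_2) + 2·(0.5)·(0.5)·Cov(D_1,D_2)
= 0.25·3.24 + 0.25·4.84 + 0.5·1.98 = 3.01
SD(0.5D_1 + 0.5D_2) = √3.01 ≈ 1.7349

1.7349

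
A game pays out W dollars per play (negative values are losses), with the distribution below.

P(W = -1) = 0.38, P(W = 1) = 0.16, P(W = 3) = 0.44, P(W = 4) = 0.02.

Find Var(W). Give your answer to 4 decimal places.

E[W] = (-1)(0.38) + (1)(0.16) + (3)(0.44) + (4)(0.02) = 1.18
E[W²] = (-1)²(0.38) + (1)²(0.16) + (3)²(0.44) + (4)²(0.02) = 4.82
Var(W) = E[W²] − (E[W])² = 4.82 − (1.18)² = 3.4276

3.4276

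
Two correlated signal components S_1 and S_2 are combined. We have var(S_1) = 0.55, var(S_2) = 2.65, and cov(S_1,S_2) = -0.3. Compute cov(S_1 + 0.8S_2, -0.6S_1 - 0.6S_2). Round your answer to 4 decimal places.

-1.2780

cov(S_1 + 0.8S_2, -0.6S_1 - 0.6S_2) = (1)(-0.6)var(S_1) + (0.8)(-0.6)var(S_2) + [(1)(-0.6) + (0.8)(-0.6)]cov(S_1,S_2)
= -0.6·0.55 + -0.48·2.65 + -1.08·-0.3 = -1.278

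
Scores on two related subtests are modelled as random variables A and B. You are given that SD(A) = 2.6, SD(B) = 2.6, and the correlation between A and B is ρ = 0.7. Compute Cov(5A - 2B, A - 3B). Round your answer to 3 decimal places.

-6.084

V(A) = (2.6)² = 6.76;  V(B) = (2.6)² = 6.76
Cov(A,B) = ρ·SD(A)·SD(B) = 0.7·2.6·2.6 = 4.732
Cov(5A - 2B, A - 3B) = (5)(1)V(A) + (-2)(-3)V(B) + [(5)(-3) + (-2)(1)]Cov(A,B)
= 5·6.76 + 6·6.76 + -17·4.732 = -6.084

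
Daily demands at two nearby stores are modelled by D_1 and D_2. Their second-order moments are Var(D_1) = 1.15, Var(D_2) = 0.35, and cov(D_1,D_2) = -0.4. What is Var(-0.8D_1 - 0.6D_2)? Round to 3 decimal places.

0.478

Var(-0.8D_1 - 0.6D_2) = (-0.8)²·Var(D_1) + (-0.6)²·Var(D_2) + 2·(-0.8)·(-0.6)·cov(D_1,D_2)
= 0.64·1.15 + 0.36·0.35 + 0.96·-0.4 = 0.478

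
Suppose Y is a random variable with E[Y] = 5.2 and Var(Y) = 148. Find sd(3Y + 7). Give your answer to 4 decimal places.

36.4966

Var(3Y + 7) = (3)²·148 = 1332
sd(3Y + 7) = √1332 ≈ 36.4966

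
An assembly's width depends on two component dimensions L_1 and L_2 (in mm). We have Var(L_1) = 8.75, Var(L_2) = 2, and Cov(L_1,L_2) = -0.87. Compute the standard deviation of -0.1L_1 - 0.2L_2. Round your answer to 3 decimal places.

0.364

Var(-0.1L_1 - 0.2L_2) = (-0.1)²·Var(L_1) + (-0.2)²·Var(L_2) + 2·(-0.1)·(-0.2)·Cov(L_1,L_2)
= 0.01·8.75 + 0.04·2 + 0.04·-0.87 = 0.1327
σ(-0.1L_1 - 0.2L_2) = √0.1327 ≈ 0.364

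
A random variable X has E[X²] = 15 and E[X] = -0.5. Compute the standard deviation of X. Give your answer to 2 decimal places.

Var(X) = 15 − (-0.5)² = 14.75
σ(X) = √14.75 ≈ 3.84

3.84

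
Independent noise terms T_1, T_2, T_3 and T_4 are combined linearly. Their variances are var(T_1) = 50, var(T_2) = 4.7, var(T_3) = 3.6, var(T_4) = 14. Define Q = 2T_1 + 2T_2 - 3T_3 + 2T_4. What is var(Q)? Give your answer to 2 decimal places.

By independence, var(Q) = (2)²var(T_1) + (2)²var(T_2) + (-3)²var(T_3) + (2)²var(T_4)
= (2)²·50 + (2)²·4.7 + (-3)²·3.6 + (2)²·14 = 307.2

307.20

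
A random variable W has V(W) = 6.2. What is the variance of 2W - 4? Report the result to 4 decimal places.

V(2W - 4) = (2)²·V(W) = 4·6.2 = 24.8

24.8000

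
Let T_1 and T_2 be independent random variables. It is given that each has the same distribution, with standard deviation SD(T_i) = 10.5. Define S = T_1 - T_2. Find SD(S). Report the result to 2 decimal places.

Var(T_i) = (10.5)² = 110.25
By independence, Var(S) = (1)²Var(T_1) + (-1)²Var(T_2)
= (1)²·110.25 + (-1)²·110.25 = 220.5
SD(S) = √220.5 ≈ 14.85

14.85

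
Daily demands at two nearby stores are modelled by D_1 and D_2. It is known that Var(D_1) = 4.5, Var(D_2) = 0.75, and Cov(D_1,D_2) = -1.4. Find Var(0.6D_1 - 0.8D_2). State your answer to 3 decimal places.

Var(0.6D_1 - 0.8D_2) = (0.6)²·Var(D_1) + (-0.8)²·Var(D_2) + 2·(0.6)·(-0.8)·Cov(D_1,D_2)
= 0.36·4.5 + 0.64·0.75 + -0.96·-1.4 = 3.444

3.444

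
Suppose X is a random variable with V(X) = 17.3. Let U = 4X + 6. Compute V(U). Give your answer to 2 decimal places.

V(4X + 6) = (4)²·V(X) = 16·17.3 = 276.8

276.80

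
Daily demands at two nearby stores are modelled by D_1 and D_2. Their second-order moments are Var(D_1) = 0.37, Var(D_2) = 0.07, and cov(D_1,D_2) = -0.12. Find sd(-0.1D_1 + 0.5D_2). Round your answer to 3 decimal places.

Var(-0.1D_1 + 0.5D_2) = (-0.1)²·Var(D_1) + (0.5)²·Var(D_2) + 2·(-0.1)·(0.5)·cov(D_1,D_2)
= 0.01·0.37 + 0.25·0.07 + -0.1·-0.12 = 0.0332
sd(-0.1D_1 + 0.5D_2) = √0.0332 ≈ 0.182

0.182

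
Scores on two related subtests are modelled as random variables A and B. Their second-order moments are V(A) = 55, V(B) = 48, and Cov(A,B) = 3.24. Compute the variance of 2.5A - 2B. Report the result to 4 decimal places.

503.3500

V(2.5A - 2B) = (2.5)²·V(A) + (-2)²·V(B) + 2·(2.5)·(-2)·Cov(A,B)
= 6.25·55 + 4·48 + -10·3.24 = 503.35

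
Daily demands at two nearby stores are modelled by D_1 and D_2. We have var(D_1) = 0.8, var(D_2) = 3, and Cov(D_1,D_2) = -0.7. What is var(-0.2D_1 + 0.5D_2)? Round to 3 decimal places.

0.922

var(-0.2D_1 + 0.5D_2) = (-0.2)²·var(D_1) + (0.5)²·var(D_2) + 2·(-0.2)·(0.5)·Cov(D_1,D_2)
= 0.04·0.8 + 0.25·3 + -0.2·-0.7 = 0.922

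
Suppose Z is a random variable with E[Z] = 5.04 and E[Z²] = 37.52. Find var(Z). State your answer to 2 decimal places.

12.12

var(Z) = 37.52 − (5.04)² = 12.1184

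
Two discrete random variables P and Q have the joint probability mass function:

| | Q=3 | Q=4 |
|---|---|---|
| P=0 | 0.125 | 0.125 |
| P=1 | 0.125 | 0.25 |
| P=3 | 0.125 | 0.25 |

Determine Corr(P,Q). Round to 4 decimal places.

E[P] = 1.5,  E[Q] = 3.625
E[PQ] = 5.5
Cov(P,Q) = E[PQ] − E[P]E[Q] = 5.5 − (1.5)(3.625) = 0.0625
Var(P) = 1.5,  Var(Q) = 0.234375
ρ = 0.0625 / √(1.5·0.234375) ≈ 0.1054

0.1054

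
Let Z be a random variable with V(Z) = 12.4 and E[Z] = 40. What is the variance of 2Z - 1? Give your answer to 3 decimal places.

V(2Z - 1) = (2)²·V(Z) = 4·12.4 = 49.6

49.600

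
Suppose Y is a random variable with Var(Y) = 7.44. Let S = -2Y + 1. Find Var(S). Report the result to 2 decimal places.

29.76

Var(-2Y + 1) = (-2)²·Var(Y) = 4·7.44 = 29.76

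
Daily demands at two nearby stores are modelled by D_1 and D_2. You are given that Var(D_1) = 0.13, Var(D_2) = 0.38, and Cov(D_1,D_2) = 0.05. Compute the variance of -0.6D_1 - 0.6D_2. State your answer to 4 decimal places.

0.2196

Var(-0.6D_1 - 0.6D_2) = (-0.6)²·Var(D_1) + (-0.6)²·Var(D_2) + 2·(-0.6)·(-0.6)·Cov(D_1,D_2)
= 0.36·0.13 + 0.36·0.38 + 0.72·0.05 = 0.2196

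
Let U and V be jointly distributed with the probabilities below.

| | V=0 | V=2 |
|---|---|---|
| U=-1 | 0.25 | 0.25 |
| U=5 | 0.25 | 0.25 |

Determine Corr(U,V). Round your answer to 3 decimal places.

E[U] = 2,  E[V] = 1
E[UV] = 2
Cov(U,V) = E[UV] − E[U]E[V] = 2 − (2)(1) = 0
var(U) = 9,  var(V) = 1
ρ = 0 / √(9·1) ≈ 0.000

0.000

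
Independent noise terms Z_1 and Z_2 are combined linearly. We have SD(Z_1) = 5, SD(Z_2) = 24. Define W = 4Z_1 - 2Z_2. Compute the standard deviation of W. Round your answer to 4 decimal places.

52.0000

V(Z_1) = 25, V(Z_2) = 576
By independence, V(W) = (4)²V(Z_1) + (-2)²V(Z_2)
= (4)²·25 + (-2)²·576 = 2704
SD(W) = √2704 ≈ 52.0000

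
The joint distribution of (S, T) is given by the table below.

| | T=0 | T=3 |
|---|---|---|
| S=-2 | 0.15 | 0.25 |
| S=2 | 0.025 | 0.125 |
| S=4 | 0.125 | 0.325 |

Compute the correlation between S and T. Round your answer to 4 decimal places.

E[S] = 1.3,  E[T] = 2.1
E[ST] = 3.15
Cov(S,T) = E[ST] − E[S]E[T] = 3.15 − (1.3)(2.1) = 0.42
V(S) = 7.71,  V(T) = 1.89
ρ = 0.42 / √(7.71·1.89) ≈ 0.1100

0.1100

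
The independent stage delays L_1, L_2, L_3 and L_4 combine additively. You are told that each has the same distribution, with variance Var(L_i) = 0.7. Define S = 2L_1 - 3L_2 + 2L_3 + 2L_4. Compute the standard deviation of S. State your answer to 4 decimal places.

By independence, Var(S) = (2)²Var(L_1) + (-3)²Var(L_2) + (2)²Var(L_3) + (2)²Var(L_4)
= (2)²·0.7 + (-3)²·0.7 + (2)²·0.7 + (2)²·0.7 = 14.7
σ(S) = √14.7 ≈ 3.8341

3.8341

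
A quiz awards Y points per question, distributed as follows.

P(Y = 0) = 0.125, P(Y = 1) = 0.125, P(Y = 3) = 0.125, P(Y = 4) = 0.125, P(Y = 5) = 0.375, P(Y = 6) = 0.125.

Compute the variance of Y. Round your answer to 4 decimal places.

3.9844

E[Y] = (0)(0.125) + (1)(0.125) + (3)(0.125) + (4)(0.125) + (5)(0.375) + (6)(0.125) = 3.625
E[Y²] = (0)²(0.125) + (1)²(0.125) + (3)²(0.125) + (4)²(0.125) + (5)²(0.375) + (6)²(0.125) = 17.125
V(Y) = E[Y²] − (E[Y])² = 17.125 − (3.625)² = 3.984375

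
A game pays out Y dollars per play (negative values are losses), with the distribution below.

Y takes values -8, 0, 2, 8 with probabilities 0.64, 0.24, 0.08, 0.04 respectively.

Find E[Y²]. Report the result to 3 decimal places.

43.840

E[Y²] = (-8)²(0.64) + (0)²(0.24) + (2)²(0.08) + (8)²(0.04) = 43.84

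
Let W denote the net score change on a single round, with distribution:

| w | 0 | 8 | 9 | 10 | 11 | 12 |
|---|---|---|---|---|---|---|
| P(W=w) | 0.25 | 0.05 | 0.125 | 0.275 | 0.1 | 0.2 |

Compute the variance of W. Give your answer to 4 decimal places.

21.2744

E[W] = (0)(0.25) + (8)(0.05) + (9)(0.125) + (10)(0.275) + (11)(0.1) + (12)(0.2) = 7.775
E[W²] = (0)²(0.25) + (8)²(0.05) + (9)²(0.125) + (10)²(0.275) + (11)²(0.1) + (12)²(0.2) = 81.725
Var(W) = E[W²] − (E[W])² = 81.725 − (7.775)² = 21.274375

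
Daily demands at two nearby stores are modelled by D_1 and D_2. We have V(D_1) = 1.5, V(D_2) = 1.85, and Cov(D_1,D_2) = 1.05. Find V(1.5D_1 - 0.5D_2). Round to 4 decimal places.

2.2625

V(1.5D_1 - 0.5D_2) = (1.5)²·V(D_1) + (-0.5)²·V(D_2) + 2·(1.5)·(-0.5)·Cov(D_1,D_2)
= 2.25·1.5 + 0.25·1.85 + -1.5·1.05 = 2.2625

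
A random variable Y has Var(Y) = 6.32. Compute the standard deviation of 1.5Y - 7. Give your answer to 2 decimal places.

Var(1.5Y - 7) = (1.5)²·6.32 = 14.22
sd(1.5Y - 7) = √14.22 ≈ 3.77

3.77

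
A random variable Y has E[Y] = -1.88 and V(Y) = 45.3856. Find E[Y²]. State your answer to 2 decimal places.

48.92

E[Y²] = V(Y) + (E[Y])² = 45.3856 + (-1.88)² = 48.92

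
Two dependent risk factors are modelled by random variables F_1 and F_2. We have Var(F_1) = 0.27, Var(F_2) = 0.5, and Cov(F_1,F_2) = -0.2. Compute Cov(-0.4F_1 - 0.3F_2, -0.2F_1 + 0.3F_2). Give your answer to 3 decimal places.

-0.011

Cov(-0.4F_1 - 0.3F_2, -0.2F_1 + 0.3F_2) = (-0.4)(-0.2)Var(F_1) + (-0.3)(0.3)Var(F_2) + [(-0.4)(0.3) + (-0.3)(-0.2)]Cov(F_1,F_2)
= 0.08·0.27 + -0.09·0.5 + -0.06·-0.2 = -0.0114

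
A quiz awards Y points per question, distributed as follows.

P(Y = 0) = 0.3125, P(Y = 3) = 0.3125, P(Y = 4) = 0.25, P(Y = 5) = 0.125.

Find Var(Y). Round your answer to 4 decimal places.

E[Y] = (0)(0.3125) + (3)(0.3125) + (4)(0.25) + (5)(0.125) = 2.5625
E[Y²] = (0)²(0.3125) + (3)²(0.3125) + (4)²(0.25) + (5)²(0.125) = 9.9375
Var(Y) = E[Y²] − (E[Y])² = 9.9375 − (2.5625)² = 3.37109375

3.3711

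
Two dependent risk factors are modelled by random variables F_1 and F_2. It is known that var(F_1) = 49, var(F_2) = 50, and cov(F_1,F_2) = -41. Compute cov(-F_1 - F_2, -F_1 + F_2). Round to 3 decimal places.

-1.000

cov(-F_1 - F_2, -F_1 + F_2) = (-1)(-1)var(F_1) + (-1)(1)var(F_2) + [(-1)(1) + (-1)(-1)]cov(F_1,F_2)
= 1·49 + -1·50 + 0·-41 = -1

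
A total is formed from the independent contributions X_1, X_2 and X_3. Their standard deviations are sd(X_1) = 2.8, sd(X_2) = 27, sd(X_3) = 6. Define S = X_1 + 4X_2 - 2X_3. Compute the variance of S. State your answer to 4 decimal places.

11815.8400

var(X_1) = 7.84, var(X_2) = 729, var(X_3) = 36
By independence, var(S) = (1)²var(X_1) + (4)²var(X_2) + (-2)²var(X_3)
= (1)²·7.84 + (4)²·729 + (-2)²·36 = 11815.84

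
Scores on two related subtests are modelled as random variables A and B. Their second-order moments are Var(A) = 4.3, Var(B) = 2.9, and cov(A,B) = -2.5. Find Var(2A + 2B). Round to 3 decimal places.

Var(2A + 2B) = (2)²·Var(A) + (2)²·Var(B) + 2·(2)·(2)·cov(A,B)
= 4·4.3 + 4·2.9 + 8·-2.5 = 8.8

8.800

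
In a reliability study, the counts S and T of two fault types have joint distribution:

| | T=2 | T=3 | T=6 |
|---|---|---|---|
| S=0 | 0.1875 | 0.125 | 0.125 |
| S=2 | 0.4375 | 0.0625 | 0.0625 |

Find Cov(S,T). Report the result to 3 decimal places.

-0.430

E[S] = 1.125,  E[T] = 2.9375
E[ST] = 2.875
Cov(S,T) = E[ST] − E[S]E[T] = 2.875 − (1.125)(2.9375) = -0.4296875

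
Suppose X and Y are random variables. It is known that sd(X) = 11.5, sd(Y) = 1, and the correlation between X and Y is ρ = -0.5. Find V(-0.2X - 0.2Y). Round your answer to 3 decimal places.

4.870

V(X) = (11.5)² = 132.25;  V(Y) = (1)² = 1
Cov(X,Y) = ρ·sd(X)·sd(Y) = -0.5·11.5·1 = -5.75
V(-0.2X - 0.2Y) = (-0.2)²·V(X) + (-0.2)²·V(Y) + 2·(-0.2)·(-0.2)·Cov(X,Y)
= 0.04·132.25 + 0.04·1 + 0.08·-5.75 = 4.87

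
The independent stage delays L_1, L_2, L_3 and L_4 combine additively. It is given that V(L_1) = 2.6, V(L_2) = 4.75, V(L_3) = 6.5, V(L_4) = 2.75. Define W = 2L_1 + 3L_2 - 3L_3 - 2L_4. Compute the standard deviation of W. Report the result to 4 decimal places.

By independence, V(W) = (2)²V(L_1) + (3)²V(L_2) + (-3)²V(L_3) + (-2)²V(L_4)
= (2)²·2.6 + (3)²·4.75 + (-3)²·6.5 + (-2)²·2.75 = 122.65
sd(W) = √122.65 ≈ 11.0747

11.0747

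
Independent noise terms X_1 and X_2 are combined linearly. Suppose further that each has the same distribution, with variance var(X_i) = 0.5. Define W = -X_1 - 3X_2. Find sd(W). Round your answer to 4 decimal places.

2.2361

By independence, var(W) = (-1)²var(X_1) + (-3)²var(X_2)
= (-1)²·0.5 + (-3)²·0.5 = 5
sd(W) = √5 ≈ 2.2361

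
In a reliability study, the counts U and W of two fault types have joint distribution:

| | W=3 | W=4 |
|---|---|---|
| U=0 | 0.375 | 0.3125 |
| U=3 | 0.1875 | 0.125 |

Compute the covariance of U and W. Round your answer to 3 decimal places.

E[U] = 0.9375,  E[W] = 3.4375
E[UW] = 3.1875
Cov(U,W) = E[UW] − E[U]E[W] = 3.1875 − (0.9375)(3.4375) = -0.03515625

-0.035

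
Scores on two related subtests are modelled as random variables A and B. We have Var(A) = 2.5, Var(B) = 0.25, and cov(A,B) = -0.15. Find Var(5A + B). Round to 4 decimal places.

61.2500

Var(5A + B) = (5)²·Var(A) + (1)²·Var(B) + 2·(5)·(1)·cov(A,B)
= 25·2.5 + 1·0.25 + 10·-0.15 = 61.25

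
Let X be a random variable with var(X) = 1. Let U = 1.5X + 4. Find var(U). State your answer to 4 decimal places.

2.2500

var(1.5X + 4) = (1.5)²·var(X) = 2.25·1 = 2.25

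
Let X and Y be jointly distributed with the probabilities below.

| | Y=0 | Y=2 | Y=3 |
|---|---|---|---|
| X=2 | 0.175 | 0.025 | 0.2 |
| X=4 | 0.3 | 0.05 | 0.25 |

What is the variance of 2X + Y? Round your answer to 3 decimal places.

E[X] = 3.2,  E[Y] = 1.5,  E[XY] = 4.7
Var(X) = 11.2 − (3.2)² = 0.96;  Var(Y) = 4.35 − (1.5)² = 2.1
cov(X,Y) = 4.7 − (3.2)(1.5) = -0.1
Var(2X + Y) = (2)²·0.96 + (1)²·2.1 + 2·(2)·(1)·-0.1 = 5.54

5.540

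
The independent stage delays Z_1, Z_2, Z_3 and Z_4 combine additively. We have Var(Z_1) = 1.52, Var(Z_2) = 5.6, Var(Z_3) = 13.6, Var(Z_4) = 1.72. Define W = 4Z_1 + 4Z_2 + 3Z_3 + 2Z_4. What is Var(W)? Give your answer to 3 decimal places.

243.200

By independence, Var(W) = (4)²Var(Z_1) + (4)²Var(Z_2) + (3)²Var(Z_3) + (2)²Var(Z_4)
= (4)²·1.52 + (4)²·5.6 + (3)²·13.6 + (2)²·1.72 = 243.2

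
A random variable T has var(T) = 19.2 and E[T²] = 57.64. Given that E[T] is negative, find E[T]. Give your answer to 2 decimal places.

(E[T])² = E[T²] − var(T) = 57.64 − 19.2 = 38.44
E[T] = −√38.44 = -6.2

-6.20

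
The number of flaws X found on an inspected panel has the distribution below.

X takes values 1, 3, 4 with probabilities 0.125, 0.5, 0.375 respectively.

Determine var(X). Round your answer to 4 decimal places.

0.8594

E[X] = (1)(0.125) + (3)(0.5) + (4)(0.375) = 3.125
E[X²] = (1)²(0.125) + (3)²(0.5) + (4)²(0.375) = 10.625
var(X) = E[X²] − (E[X])² = 10.625 − (3.125)² = 0.859375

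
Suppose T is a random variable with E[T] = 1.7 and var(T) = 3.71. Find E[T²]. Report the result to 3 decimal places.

E[T²] = var(T) + (E[T])² = 3.71 + (1.7)² = 6.6

6.600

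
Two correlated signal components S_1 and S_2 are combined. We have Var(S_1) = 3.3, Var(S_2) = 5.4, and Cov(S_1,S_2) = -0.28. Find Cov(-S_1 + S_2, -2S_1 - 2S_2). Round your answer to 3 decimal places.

-4.200

Cov(-S_1 + S_2, -2S_1 - 2S_2) = (-1)(-2)Var(S_1) + (1)(-2)Var(S_2) + [(-1)(-2) + (1)(-2)]Cov(S_1,S_2)
= 2·3.3 + -2·5.4 + 0·-0.28 = -4.2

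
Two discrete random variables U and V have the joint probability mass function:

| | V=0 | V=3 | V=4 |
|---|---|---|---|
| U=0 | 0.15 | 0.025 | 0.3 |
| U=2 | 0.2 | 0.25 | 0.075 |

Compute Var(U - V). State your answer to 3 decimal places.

E[U] = 1.05,  E[V] = 2.325,  E[UV] = 2.1
Var(U) = 2.1 − (1.05)² = 0.9975;  Var(V) = 8.475 − (2.325)² = 3.069375
cov(U,V) = 2.1 − (1.05)(2.325) = -0.34125
Var(U - V) = (1)²·0.9975 + (-1)²·3.069375 + 2·(1)·(-1)·-0.34125 = 4.749375

4.749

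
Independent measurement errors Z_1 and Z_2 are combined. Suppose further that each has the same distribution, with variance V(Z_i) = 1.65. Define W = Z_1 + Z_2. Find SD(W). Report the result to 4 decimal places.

By independence, V(W) = (1)²V(Z_1) + (1)²V(Z_2)
= (1)²·1.65 + (1)²·1.65 = 3.3
SD(W) = √3.3 ≈ 1.8166

1.8166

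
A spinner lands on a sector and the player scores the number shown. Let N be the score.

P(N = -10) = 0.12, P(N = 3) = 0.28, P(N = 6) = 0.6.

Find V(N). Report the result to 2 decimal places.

E[N] = (-10)(0.12) + (3)(0.28) + (6)(0.6) = 3.24
E[N²] = (-10)²(0.12) + (3)²(0.28) + (6)²(0.6) = 36.12
V(N) = E[N²] − (E[N])² = 36.12 − (3.24)² = 25.6224

25.62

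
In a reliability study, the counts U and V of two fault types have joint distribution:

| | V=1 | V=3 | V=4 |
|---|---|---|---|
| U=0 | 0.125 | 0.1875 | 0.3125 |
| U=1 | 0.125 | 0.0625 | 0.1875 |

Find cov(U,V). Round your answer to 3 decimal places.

E[U] = 0.375,  E[V] = 3
E[UV] = 1.0625
cov(U,V) = E[UV] − E[U]E[V] = 1.0625 − (0.375)(3) = -0.0625

-0.063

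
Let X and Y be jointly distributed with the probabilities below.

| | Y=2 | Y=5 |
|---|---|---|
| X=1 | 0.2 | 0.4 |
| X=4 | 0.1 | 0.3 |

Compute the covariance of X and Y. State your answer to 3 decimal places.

0.180

E[X] = 2.2,  E[Y] = 4.1
E[XY] = 9.2
cov(X,Y) = E[XY] − E[X]E[Y] = 9.2 − (2.2)(4.1) = 0.18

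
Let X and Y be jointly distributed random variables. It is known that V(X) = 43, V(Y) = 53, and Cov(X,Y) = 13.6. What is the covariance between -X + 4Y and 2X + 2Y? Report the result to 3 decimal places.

Cov(-X + 4Y, 2X + 2Y) = (-1)(2)V(X) + (4)(2)V(Y) + [(-1)(2) + (4)(2)]Cov(X,Y)
= -2·43 + 8·53 + 6·13.6 = 419.6

419.600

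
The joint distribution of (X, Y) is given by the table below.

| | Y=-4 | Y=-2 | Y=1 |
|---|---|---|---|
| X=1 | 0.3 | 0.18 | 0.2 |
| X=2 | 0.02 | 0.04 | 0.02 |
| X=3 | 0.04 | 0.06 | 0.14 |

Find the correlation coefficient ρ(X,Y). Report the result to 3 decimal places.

0.274

E[X] = 1.56,  E[Y] = -1.64
E[XY] = -2.06
cov(X,Y) = E[XY] − E[X]E[Y] = -2.06 − (1.56)(-1.64) = 0.4984
V(X) = 0.7264,  V(Y) = 4.5504
ρ = 0.4984 / √(0.7264·4.5504) ≈ 0.274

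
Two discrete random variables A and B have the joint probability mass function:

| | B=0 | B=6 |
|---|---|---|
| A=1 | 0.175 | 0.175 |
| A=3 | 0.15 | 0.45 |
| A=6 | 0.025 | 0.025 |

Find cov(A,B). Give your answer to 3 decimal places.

0.495

E[A] = 2.45,  E[B] = 3.9
E[AB] = 10.05
cov(A,B) = E[AB] − E[A]E[B] = 10.05 − (2.45)(3.9) = 0.495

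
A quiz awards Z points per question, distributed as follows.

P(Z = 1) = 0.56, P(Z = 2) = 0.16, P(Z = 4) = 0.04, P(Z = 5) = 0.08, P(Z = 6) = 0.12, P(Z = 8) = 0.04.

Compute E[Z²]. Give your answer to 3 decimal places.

E[Z²] = (1)²(0.56) + (2)²(0.16) + (4)²(0.04) + (5)²(0.08) + (6)²(0.12) + (8)²(0.04) = 10.72

10.720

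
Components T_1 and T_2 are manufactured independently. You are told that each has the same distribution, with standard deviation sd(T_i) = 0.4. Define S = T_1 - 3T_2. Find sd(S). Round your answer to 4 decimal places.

var(T_i) = (0.4)² = 0.16
By independence, var(S) = (1)²var(T_1) + (-3)²var(T_2)
= (1)²·0.16 + (-3)²·0.16 = 1.6
sd(S) = √1.6 ≈ 1.2649

1.2649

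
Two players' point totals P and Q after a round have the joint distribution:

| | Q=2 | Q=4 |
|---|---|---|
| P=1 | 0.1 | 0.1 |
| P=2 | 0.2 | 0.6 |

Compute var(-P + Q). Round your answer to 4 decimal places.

0.8400

E[P] = 1.8,  E[Q] = 3.4,  E[PQ] = 6.2
var(P) = 3.4 − (1.8)² = 0.16;  var(Q) = 12.4 − (3.4)² = 0.84
Cov(P,Q) = 6.2 − (1.8)(3.4) = 0.08
var(-P + Q) = (-1)²·0.16 + (1)²·0.84 + 2·(-1)·(1)·0.08 = 0.84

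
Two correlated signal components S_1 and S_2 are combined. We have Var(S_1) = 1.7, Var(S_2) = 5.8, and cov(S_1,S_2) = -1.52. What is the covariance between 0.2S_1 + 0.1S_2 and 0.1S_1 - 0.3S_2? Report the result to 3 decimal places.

-0.064

cov(0.2S_1 + 0.1S_2, 0.1S_1 - 0.3S_2) = (0.2)(0.1)Var(S_1) + (0.1)(-0.3)Var(S_2) + [(0.2)(-0.3) + (0.1)(0.1)]cov(S_1,S_2)
= 0.02·1.7 + -0.03·5.8 + -0.05·-1.52 = -0.064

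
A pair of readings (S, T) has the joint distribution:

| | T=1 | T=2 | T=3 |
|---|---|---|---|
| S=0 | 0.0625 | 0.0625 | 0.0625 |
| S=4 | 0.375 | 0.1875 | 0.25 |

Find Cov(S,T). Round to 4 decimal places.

E[S] = 3.25,  E[T] = 1.875
E[ST] = 6
Cov(S,T) = E[ST] − E[S]E[T] = 6 − (3.25)(1.875) = -0.09375

-0.0938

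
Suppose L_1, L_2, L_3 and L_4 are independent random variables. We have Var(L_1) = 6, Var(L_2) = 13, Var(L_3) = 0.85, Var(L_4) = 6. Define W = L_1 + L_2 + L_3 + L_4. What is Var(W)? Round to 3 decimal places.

25.850

By independence, Var(W) = (1)²Var(L_1) + (1)²Var(L_2) + (1)²Var(L_3) + (1)²Var(L_4)
= (1)²·6 + (1)²·13 + (1)²·0.85 + (1)²·6 = 25.85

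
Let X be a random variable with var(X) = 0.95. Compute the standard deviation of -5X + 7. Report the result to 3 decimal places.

var(-5X + 7) = (-5)²·0.95 = 23.75
sd(-5X + 7) = √23.75 ≈ 4.873

4.873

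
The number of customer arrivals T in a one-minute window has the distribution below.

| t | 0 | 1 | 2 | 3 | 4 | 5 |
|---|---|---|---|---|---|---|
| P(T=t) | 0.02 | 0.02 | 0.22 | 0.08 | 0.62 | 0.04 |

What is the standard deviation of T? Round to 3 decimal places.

1.056

E[T] = (0)(0.02) + (1)(0.02) + (2)(0.22) + (3)(0.08) + (4)(0.62) + (5)(0.04) = 3.38
E[T²] = (0)²(0.02) + (1)²(0.02) + (2)²(0.22) + (3)²(0.08) + (4)²(0.62) + (5)²(0.04) = 12.54
V(T) = E[T²] − (E[T])² = 12.54 − (3.38)² = 1.1156
SD(T) = √1.1156 ≈ 1.056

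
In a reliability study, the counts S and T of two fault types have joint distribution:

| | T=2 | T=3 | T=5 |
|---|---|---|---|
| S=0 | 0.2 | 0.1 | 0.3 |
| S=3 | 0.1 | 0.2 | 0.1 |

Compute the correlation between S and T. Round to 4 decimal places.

E[S] = 1.2,  E[T] = 3.5
E[ST] = 3.9
Cov(S,T) = E[ST] − E[S]E[T] = 3.9 − (1.2)(3.5) = -0.3
Var(S) = 2.16,  Var(T) = 1.65
ρ = -0.3 / √(2.16·1.65) ≈ -0.1589

-0.1589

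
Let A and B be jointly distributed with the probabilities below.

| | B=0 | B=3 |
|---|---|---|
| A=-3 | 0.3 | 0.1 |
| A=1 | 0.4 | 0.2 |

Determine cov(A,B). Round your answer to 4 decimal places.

E[A] = -0.6,  E[B] = 0.9
E[AB] = -0.3
cov(A,B) = E[AB] − E[A]E[B] = -0.3 − (-0.6)(0.9) = 0.24

0.2400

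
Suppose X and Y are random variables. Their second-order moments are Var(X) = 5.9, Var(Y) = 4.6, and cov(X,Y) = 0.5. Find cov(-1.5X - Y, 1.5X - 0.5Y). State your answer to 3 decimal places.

cov(-1.5X - Y, 1.5X - 0.5Y) = (-1.5)(1.5)Var(X) + (-1)(-0.5)Var(Y) + [(-1.5)(-0.5) + (-1)(1.5)]cov(X,Y)
= -2.25·5.9 + 0.5·4.6 + -0.75·0.5 = -11.35

-11.350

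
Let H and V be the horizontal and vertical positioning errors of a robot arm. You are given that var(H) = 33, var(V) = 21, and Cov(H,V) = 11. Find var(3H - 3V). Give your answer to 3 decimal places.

288.000

var(3H - 3V) = (3)²·var(H) + (-3)²·var(V) + 2·(3)·(-3)·Cov(H,V)
= 9·33 + 9·21 + -18·11 = 288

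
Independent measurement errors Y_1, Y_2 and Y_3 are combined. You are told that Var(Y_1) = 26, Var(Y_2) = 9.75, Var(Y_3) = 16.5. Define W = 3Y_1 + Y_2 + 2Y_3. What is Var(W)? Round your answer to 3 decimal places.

309.750

By independence, Var(W) = (3)²Var(Y_1) + (1)²Var(Y_2) + (2)²Var(Y_3)
= (3)²·26 + (1)²·9.75 + (2)²·16.5 = 309.75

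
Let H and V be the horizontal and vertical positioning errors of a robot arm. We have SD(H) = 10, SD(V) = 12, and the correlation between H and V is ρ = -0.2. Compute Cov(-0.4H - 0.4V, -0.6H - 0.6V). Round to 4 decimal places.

Var(H) = (10)² = 100;  Var(V) = (12)² = 144
Cov(H,V) = ρ·SD(H)·SD(V) = -0.2·10·12 = -24
Cov(-0.4H - 0.4V, -0.6H - 0.6V) = (-0.4)(-0.6)Var(H) + (-0.4)(-0.6)Var(V) + [(-0.4)(-0.6) + (-0.4)(-0.6)]Cov(H,V)
= 0.24·100 + 0.24·144 + 0.48·-24 = 47.04

47.0400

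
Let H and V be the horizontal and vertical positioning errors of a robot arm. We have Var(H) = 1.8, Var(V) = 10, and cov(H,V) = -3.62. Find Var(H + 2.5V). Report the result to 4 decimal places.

46.2000

Var(H + 2.5V) = (1)²·Var(H) + (2.5)²·Var(V) + 2·(1)·(2.5)·cov(H,V)
= 1·1.8 + 6.25·10 + 5·-3.62 = 46.2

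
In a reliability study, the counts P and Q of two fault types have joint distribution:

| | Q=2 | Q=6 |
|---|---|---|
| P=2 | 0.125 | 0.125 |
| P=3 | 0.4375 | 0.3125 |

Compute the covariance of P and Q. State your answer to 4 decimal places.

E[P] = 2.75,  E[Q] = 3.75
E[PQ] = 10.25
Cov(P,Q) = E[PQ] − E[P]E[Q] = 10.25 − (2.75)(3.75) = -0.0625

-0.0625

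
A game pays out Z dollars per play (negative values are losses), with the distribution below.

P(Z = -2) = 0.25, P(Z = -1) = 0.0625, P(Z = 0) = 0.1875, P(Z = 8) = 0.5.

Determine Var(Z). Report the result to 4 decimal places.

E[Z] = (-2)(0.25) + (-1)(0.0625) + (0)(0.1875) + (8)(0.5) = 3.4375
E[Z²] = (-2)²(0.25) + (-1)²(0.0625) + (0)²(0.1875) + (8)²(0.5) = 33.0625
Var(Z) = E[Z²] − (E[Z])² = 33.0625 − (3.4375)² = 21.24609375

21.2461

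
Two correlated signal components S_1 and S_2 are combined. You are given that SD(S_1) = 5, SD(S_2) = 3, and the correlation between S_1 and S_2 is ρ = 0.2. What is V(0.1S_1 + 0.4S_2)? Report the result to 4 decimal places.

1.9300

V(S_1) = (5)² = 25;  V(S_2) = (3)² = 9
Cov(S_1,S_2) = ρ·SD(S_1)·SD(S_2) = 0.2·5·3 = 3
V(0.1S_1 + 0.4S_2) = (0.1)²·V(S_1) + (0.4)²·V(S_2) + 2·(0.1)·(0.4)·Cov(S_1,S_2)
= 0.01·25 + 0.16·9 + 0.08·3 = 1.93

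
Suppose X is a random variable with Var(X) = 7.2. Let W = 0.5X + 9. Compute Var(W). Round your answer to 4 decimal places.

1.8000

Var(0.5X + 9) = (0.5)²·Var(X) = 0.25·7.2 = 1.8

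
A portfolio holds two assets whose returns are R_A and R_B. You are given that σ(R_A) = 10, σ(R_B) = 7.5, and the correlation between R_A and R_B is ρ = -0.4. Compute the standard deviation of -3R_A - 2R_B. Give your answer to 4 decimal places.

27.6586

Var(R_A) = (10)² = 100;  Var(R_B) = (7.5)² = 56.25
Cov(R_A,R_B) = ρ·σ(R_A)·σ(R_B) = -0.4·10·7.5 = -30
Var(-3R_A - 2R_B) = (-3)²·Var(R_A) + (-2)²·Var(R_B) + 2·(-3)·(-2)·Cov(R_A,R_B)
= 9·100 + 4·56.25 + 12·-30 = 765
σ(-3R_A - 2R_B) = √765 ≈ 27.6586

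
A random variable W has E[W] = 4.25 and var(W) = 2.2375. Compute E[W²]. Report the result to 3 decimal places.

20.300

E[W²] = var(W) + (E[W])² = 2.2375 + (4.25)² = 20.3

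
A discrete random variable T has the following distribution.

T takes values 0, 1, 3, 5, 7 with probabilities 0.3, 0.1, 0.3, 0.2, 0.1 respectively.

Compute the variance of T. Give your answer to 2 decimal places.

5.41

E[T] = (0)(0.3) + (1)(0.1) + (3)(0.3) + (5)(0.2) + (7)(0.1) = 2.7
E[T²] = (0)²(0.3) + (1)²(0.1) + (3)²(0.3) + (5)²(0.2) + (7)²(0.1) = 12.7
V(T) = E[T²] − (E[T])² = 12.7 − (2.7)² = 5.41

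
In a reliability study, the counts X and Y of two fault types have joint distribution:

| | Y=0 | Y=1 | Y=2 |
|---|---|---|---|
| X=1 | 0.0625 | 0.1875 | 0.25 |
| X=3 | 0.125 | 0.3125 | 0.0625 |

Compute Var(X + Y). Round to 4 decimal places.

0.9844

E[X] = 2,  E[Y] = 1.125,  E[XY] = 2
Var(X) = 5 − (2)² = 1;  Var(Y) = 1.75 − (1.125)² = 0.484375
Cov(X,Y) = 2 − (2)(1.125) = -0.25
Var(X + Y) = (1)²·1 + (1)²·0.484375 + 2·(1)·(1)·-0.25 = 0.984375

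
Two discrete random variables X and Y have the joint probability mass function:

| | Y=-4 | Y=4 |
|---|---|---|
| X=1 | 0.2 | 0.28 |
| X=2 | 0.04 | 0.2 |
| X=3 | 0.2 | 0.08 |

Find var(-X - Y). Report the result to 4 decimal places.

E[X] = 1.8,  E[Y] = 0.48,  E[XY] = 0.16
var(X) = 3.96 − (1.8)² = 0.72;  var(Y) = 16 − (0.48)² = 15.7696
Cov(X,Y) = 0.16 − (1.8)(0.48) = -0.704
var(-X - Y) = (-1)²·0.72 + (-1)²·15.7696 + 2·(-1)·(-1)·-0.704 = 15.0816

15.0816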